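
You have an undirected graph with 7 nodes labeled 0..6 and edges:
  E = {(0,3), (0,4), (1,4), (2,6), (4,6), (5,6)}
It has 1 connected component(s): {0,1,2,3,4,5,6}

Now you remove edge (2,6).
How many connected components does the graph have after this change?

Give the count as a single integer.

Initial component count: 1
Remove (2,6): it was a bridge. Count increases: 1 -> 2.
  After removal, components: {0,1,3,4,5,6} {2}
New component count: 2

Answer: 2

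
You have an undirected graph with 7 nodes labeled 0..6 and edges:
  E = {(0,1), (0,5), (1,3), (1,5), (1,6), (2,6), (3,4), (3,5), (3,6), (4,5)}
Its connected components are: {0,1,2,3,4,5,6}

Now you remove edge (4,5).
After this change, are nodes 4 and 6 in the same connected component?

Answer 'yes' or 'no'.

Initial components: {0,1,2,3,4,5,6}
Removing edge (4,5): not a bridge — component count unchanged at 1.
New components: {0,1,2,3,4,5,6}
Are 4 and 6 in the same component? yes

Answer: yes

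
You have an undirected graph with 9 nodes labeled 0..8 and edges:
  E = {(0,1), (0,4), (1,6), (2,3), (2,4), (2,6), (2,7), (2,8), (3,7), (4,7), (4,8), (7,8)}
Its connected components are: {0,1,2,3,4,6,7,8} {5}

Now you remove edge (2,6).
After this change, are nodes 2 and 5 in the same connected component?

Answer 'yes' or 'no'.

Answer: no

Derivation:
Initial components: {0,1,2,3,4,6,7,8} {5}
Removing edge (2,6): not a bridge — component count unchanged at 2.
New components: {0,1,2,3,4,6,7,8} {5}
Are 2 and 5 in the same component? no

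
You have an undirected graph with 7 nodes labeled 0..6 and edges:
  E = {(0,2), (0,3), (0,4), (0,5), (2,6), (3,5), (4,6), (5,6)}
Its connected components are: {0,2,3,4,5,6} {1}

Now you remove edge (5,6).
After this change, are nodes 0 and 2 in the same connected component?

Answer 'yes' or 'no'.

Initial components: {0,2,3,4,5,6} {1}
Removing edge (5,6): not a bridge — component count unchanged at 2.
New components: {0,2,3,4,5,6} {1}
Are 0 and 2 in the same component? yes

Answer: yes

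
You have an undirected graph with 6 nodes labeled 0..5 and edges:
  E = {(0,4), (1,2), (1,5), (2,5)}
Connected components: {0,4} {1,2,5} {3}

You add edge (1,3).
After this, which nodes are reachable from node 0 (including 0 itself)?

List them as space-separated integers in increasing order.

Before: nodes reachable from 0: {0,4}
Adding (1,3): merges two components, but neither contains 0. Reachability from 0 unchanged.
After: nodes reachable from 0: {0,4}

Answer: 0 4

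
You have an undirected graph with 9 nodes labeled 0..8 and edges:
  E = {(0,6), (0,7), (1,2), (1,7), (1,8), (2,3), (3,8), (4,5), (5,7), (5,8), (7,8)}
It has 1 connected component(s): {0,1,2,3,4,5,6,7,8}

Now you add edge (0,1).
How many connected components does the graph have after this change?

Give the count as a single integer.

Initial component count: 1
Add (0,1): endpoints already in same component. Count unchanged: 1.
New component count: 1

Answer: 1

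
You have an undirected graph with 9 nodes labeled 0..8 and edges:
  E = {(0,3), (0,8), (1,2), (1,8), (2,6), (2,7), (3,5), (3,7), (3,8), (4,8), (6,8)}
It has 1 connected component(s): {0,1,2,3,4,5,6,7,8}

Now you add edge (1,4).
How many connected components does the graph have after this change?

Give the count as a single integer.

Initial component count: 1
Add (1,4): endpoints already in same component. Count unchanged: 1.
New component count: 1

Answer: 1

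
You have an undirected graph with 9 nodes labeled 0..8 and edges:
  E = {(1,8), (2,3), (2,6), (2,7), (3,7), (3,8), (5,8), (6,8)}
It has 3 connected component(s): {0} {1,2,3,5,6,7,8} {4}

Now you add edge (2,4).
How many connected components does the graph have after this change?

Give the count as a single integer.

Initial component count: 3
Add (2,4): merges two components. Count decreases: 3 -> 2.
New component count: 2

Answer: 2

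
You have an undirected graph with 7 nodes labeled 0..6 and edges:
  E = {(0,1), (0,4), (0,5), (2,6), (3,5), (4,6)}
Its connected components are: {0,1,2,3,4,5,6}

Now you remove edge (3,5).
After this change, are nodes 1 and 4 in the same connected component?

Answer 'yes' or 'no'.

Answer: yes

Derivation:
Initial components: {0,1,2,3,4,5,6}
Removing edge (3,5): it was a bridge — component count 1 -> 2.
New components: {0,1,2,4,5,6} {3}
Are 1 and 4 in the same component? yes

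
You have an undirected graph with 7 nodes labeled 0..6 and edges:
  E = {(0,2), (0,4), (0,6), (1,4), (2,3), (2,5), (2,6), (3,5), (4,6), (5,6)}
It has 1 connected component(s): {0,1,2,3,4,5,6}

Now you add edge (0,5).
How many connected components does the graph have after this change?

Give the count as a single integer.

Answer: 1

Derivation:
Initial component count: 1
Add (0,5): endpoints already in same component. Count unchanged: 1.
New component count: 1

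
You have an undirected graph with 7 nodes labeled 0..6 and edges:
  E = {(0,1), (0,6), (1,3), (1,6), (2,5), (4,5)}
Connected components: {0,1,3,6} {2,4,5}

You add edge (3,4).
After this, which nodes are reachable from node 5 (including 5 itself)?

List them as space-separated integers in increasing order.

Before: nodes reachable from 5: {2,4,5}
Adding (3,4): merges 5's component with another. Reachability grows.
After: nodes reachable from 5: {0,1,2,3,4,5,6}

Answer: 0 1 2 3 4 5 6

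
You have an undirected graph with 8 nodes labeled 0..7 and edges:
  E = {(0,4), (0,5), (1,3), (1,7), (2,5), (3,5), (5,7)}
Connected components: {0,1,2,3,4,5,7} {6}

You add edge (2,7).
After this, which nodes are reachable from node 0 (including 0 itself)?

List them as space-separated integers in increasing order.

Answer: 0 1 2 3 4 5 7

Derivation:
Before: nodes reachable from 0: {0,1,2,3,4,5,7}
Adding (2,7): both endpoints already in same component. Reachability from 0 unchanged.
After: nodes reachable from 0: {0,1,2,3,4,5,7}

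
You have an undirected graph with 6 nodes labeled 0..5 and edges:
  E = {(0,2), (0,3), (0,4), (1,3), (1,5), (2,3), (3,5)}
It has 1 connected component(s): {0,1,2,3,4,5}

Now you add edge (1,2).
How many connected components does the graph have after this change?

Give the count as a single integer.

Answer: 1

Derivation:
Initial component count: 1
Add (1,2): endpoints already in same component. Count unchanged: 1.
New component count: 1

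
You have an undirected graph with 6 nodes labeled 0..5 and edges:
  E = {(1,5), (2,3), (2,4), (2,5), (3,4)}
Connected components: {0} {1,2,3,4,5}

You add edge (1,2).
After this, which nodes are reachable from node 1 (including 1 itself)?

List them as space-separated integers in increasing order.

Answer: 1 2 3 4 5

Derivation:
Before: nodes reachable from 1: {1,2,3,4,5}
Adding (1,2): both endpoints already in same component. Reachability from 1 unchanged.
After: nodes reachable from 1: {1,2,3,4,5}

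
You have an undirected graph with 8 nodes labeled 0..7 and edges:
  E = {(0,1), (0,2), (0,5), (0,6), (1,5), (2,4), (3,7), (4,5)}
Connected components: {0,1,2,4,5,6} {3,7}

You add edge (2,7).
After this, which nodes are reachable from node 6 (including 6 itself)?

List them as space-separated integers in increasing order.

Answer: 0 1 2 3 4 5 6 7

Derivation:
Before: nodes reachable from 6: {0,1,2,4,5,6}
Adding (2,7): merges 6's component with another. Reachability grows.
After: nodes reachable from 6: {0,1,2,3,4,5,6,7}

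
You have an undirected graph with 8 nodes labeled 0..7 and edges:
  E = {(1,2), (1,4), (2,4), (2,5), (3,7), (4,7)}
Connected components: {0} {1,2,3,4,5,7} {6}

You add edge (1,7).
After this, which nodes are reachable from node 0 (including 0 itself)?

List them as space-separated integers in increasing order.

Answer: 0

Derivation:
Before: nodes reachable from 0: {0}
Adding (1,7): both endpoints already in same component. Reachability from 0 unchanged.
After: nodes reachable from 0: {0}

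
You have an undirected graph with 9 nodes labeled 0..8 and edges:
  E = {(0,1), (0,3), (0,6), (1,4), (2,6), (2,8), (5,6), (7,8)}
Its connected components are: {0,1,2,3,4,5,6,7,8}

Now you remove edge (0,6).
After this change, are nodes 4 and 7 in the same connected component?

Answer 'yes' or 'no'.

Initial components: {0,1,2,3,4,5,6,7,8}
Removing edge (0,6): it was a bridge — component count 1 -> 2.
New components: {0,1,3,4} {2,5,6,7,8}
Are 4 and 7 in the same component? no

Answer: no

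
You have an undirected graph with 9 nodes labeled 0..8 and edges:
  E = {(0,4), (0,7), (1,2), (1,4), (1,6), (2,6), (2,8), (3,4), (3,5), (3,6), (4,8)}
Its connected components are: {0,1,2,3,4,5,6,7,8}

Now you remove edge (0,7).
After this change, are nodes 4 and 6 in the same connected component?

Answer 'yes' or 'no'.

Initial components: {0,1,2,3,4,5,6,7,8}
Removing edge (0,7): it was a bridge — component count 1 -> 2.
New components: {0,1,2,3,4,5,6,8} {7}
Are 4 and 6 in the same component? yes

Answer: yes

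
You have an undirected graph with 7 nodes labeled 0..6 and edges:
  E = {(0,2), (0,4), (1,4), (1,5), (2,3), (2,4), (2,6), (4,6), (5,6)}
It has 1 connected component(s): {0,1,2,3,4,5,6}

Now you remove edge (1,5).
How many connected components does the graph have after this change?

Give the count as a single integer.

Answer: 1

Derivation:
Initial component count: 1
Remove (1,5): not a bridge. Count unchanged: 1.
  After removal, components: {0,1,2,3,4,5,6}
New component count: 1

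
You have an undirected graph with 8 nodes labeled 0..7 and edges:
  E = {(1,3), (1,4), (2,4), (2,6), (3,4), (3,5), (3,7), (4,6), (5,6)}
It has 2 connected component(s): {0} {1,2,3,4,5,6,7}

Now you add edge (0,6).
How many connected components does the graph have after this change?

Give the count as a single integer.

Answer: 1

Derivation:
Initial component count: 2
Add (0,6): merges two components. Count decreases: 2 -> 1.
New component count: 1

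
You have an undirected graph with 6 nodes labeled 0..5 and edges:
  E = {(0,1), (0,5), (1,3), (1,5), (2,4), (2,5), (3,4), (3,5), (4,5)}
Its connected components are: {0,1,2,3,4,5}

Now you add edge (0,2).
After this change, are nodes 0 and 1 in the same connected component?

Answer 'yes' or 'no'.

Answer: yes

Derivation:
Initial components: {0,1,2,3,4,5}
Adding edge (0,2): both already in same component {0,1,2,3,4,5}. No change.
New components: {0,1,2,3,4,5}
Are 0 and 1 in the same component? yes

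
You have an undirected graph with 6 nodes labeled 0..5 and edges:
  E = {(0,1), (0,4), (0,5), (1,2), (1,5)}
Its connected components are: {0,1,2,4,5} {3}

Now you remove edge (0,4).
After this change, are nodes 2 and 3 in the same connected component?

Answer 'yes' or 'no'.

Answer: no

Derivation:
Initial components: {0,1,2,4,5} {3}
Removing edge (0,4): it was a bridge — component count 2 -> 3.
New components: {0,1,2,5} {3} {4}
Are 2 and 3 in the same component? no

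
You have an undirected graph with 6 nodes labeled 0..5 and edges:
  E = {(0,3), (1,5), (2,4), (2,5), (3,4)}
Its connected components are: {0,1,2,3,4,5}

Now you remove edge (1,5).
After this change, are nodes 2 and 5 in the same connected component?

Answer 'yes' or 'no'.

Initial components: {0,1,2,3,4,5}
Removing edge (1,5): it was a bridge — component count 1 -> 2.
New components: {0,2,3,4,5} {1}
Are 2 and 5 in the same component? yes

Answer: yes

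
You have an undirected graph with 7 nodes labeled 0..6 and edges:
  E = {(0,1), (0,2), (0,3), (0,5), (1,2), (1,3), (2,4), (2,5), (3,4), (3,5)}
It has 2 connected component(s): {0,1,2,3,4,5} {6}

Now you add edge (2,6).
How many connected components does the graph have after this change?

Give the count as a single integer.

Initial component count: 2
Add (2,6): merges two components. Count decreases: 2 -> 1.
New component count: 1

Answer: 1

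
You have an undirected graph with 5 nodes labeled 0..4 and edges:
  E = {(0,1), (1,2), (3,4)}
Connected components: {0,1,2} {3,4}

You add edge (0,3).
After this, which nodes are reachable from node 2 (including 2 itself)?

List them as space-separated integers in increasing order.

Before: nodes reachable from 2: {0,1,2}
Adding (0,3): merges 2's component with another. Reachability grows.
After: nodes reachable from 2: {0,1,2,3,4}

Answer: 0 1 2 3 4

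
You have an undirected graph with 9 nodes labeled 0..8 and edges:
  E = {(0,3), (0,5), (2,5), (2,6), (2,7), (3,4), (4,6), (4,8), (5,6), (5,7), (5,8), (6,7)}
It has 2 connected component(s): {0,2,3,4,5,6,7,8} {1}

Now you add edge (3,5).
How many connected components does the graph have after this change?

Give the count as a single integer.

Initial component count: 2
Add (3,5): endpoints already in same component. Count unchanged: 2.
New component count: 2

Answer: 2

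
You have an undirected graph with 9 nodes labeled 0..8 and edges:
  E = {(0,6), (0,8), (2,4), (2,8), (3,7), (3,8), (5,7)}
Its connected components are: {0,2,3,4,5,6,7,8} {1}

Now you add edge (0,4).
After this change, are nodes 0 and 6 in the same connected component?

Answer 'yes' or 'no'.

Initial components: {0,2,3,4,5,6,7,8} {1}
Adding edge (0,4): both already in same component {0,2,3,4,5,6,7,8}. No change.
New components: {0,2,3,4,5,6,7,8} {1}
Are 0 and 6 in the same component? yes

Answer: yes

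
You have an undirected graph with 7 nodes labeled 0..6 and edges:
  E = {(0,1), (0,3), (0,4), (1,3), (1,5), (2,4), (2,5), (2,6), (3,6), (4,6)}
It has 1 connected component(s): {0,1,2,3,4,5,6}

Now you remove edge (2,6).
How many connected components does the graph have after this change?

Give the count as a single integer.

Initial component count: 1
Remove (2,6): not a bridge. Count unchanged: 1.
  After removal, components: {0,1,2,3,4,5,6}
New component count: 1

Answer: 1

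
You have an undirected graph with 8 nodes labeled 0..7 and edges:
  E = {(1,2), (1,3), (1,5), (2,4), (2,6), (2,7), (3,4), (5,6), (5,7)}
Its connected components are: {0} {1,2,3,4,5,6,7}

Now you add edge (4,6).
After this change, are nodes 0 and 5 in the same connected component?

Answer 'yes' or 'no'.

Answer: no

Derivation:
Initial components: {0} {1,2,3,4,5,6,7}
Adding edge (4,6): both already in same component {1,2,3,4,5,6,7}. No change.
New components: {0} {1,2,3,4,5,6,7}
Are 0 and 5 in the same component? no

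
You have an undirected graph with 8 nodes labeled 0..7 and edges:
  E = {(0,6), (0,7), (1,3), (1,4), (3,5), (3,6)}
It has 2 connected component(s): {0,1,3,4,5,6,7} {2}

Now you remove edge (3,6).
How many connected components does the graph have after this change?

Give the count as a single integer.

Answer: 3

Derivation:
Initial component count: 2
Remove (3,6): it was a bridge. Count increases: 2 -> 3.
  After removal, components: {0,6,7} {1,3,4,5} {2}
New component count: 3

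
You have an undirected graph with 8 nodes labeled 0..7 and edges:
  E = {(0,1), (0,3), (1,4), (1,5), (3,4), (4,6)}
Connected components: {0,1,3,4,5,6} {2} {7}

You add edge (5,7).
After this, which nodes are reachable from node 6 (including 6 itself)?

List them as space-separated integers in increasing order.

Answer: 0 1 3 4 5 6 7

Derivation:
Before: nodes reachable from 6: {0,1,3,4,5,6}
Adding (5,7): merges 6's component with another. Reachability grows.
After: nodes reachable from 6: {0,1,3,4,5,6,7}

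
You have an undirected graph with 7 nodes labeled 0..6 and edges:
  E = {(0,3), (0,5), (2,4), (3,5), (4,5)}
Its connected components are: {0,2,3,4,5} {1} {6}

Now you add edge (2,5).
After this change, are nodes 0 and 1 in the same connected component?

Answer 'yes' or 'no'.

Answer: no

Derivation:
Initial components: {0,2,3,4,5} {1} {6}
Adding edge (2,5): both already in same component {0,2,3,4,5}. No change.
New components: {0,2,3,4,5} {1} {6}
Are 0 and 1 in the same component? no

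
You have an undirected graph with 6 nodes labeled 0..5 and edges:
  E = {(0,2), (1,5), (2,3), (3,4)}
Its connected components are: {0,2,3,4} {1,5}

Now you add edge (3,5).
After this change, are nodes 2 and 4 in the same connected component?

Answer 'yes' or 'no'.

Initial components: {0,2,3,4} {1,5}
Adding edge (3,5): merges {0,2,3,4} and {1,5}.
New components: {0,1,2,3,4,5}
Are 2 and 4 in the same component? yes

Answer: yes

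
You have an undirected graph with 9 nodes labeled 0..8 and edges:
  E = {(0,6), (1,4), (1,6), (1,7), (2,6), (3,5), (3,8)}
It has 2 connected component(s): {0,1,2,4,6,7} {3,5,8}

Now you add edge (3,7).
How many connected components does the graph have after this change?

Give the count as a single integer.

Answer: 1

Derivation:
Initial component count: 2
Add (3,7): merges two components. Count decreases: 2 -> 1.
New component count: 1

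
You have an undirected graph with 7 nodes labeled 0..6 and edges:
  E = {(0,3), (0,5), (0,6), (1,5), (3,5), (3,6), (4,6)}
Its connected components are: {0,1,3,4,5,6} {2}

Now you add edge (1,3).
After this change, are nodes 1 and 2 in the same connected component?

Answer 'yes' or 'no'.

Answer: no

Derivation:
Initial components: {0,1,3,4,5,6} {2}
Adding edge (1,3): both already in same component {0,1,3,4,5,6}. No change.
New components: {0,1,3,4,5,6} {2}
Are 1 and 2 in the same component? no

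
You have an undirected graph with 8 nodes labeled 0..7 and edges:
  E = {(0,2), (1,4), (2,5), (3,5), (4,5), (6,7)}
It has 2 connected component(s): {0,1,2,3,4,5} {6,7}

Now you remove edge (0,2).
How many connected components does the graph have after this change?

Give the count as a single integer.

Answer: 3

Derivation:
Initial component count: 2
Remove (0,2): it was a bridge. Count increases: 2 -> 3.
  After removal, components: {0} {1,2,3,4,5} {6,7}
New component count: 3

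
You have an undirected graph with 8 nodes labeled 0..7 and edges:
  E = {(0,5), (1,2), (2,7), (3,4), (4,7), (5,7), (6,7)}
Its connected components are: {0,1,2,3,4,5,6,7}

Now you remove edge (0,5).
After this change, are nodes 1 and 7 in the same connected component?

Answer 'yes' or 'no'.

Answer: yes

Derivation:
Initial components: {0,1,2,3,4,5,6,7}
Removing edge (0,5): it was a bridge — component count 1 -> 2.
New components: {0} {1,2,3,4,5,6,7}
Are 1 and 7 in the same component? yes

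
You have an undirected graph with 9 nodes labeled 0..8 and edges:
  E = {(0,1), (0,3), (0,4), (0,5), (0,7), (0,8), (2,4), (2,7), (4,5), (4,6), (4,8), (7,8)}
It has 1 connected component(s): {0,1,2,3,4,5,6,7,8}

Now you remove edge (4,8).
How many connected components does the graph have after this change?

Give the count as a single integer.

Initial component count: 1
Remove (4,8): not a bridge. Count unchanged: 1.
  After removal, components: {0,1,2,3,4,5,6,7,8}
New component count: 1

Answer: 1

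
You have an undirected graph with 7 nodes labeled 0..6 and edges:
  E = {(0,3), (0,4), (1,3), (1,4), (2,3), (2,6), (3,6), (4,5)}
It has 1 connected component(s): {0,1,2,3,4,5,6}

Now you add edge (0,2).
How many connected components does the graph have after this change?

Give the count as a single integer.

Initial component count: 1
Add (0,2): endpoints already in same component. Count unchanged: 1.
New component count: 1

Answer: 1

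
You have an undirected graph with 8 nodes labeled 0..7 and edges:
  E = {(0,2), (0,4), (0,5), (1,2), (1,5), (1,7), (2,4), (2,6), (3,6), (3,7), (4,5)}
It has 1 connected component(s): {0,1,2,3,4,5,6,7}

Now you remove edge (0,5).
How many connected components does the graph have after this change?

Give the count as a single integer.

Answer: 1

Derivation:
Initial component count: 1
Remove (0,5): not a bridge. Count unchanged: 1.
  After removal, components: {0,1,2,3,4,5,6,7}
New component count: 1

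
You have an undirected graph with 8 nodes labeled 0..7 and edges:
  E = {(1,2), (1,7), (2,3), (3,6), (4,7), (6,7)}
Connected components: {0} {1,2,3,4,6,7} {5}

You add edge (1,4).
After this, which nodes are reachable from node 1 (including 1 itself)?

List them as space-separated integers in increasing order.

Answer: 1 2 3 4 6 7

Derivation:
Before: nodes reachable from 1: {1,2,3,4,6,7}
Adding (1,4): both endpoints already in same component. Reachability from 1 unchanged.
After: nodes reachable from 1: {1,2,3,4,6,7}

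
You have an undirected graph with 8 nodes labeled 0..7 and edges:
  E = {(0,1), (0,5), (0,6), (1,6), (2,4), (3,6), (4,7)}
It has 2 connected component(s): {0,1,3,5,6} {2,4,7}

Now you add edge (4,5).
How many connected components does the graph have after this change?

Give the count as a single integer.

Initial component count: 2
Add (4,5): merges two components. Count decreases: 2 -> 1.
New component count: 1

Answer: 1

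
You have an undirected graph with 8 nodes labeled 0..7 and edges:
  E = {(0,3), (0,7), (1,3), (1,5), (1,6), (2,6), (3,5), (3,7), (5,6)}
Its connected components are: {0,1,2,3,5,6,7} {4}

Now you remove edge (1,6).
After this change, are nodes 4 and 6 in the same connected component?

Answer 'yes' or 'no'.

Answer: no

Derivation:
Initial components: {0,1,2,3,5,6,7} {4}
Removing edge (1,6): not a bridge — component count unchanged at 2.
New components: {0,1,2,3,5,6,7} {4}
Are 4 and 6 in the same component? no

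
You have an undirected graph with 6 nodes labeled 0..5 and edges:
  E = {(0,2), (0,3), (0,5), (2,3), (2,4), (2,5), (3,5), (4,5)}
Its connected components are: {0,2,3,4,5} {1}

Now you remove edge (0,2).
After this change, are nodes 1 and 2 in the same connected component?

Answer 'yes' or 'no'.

Answer: no

Derivation:
Initial components: {0,2,3,4,5} {1}
Removing edge (0,2): not a bridge — component count unchanged at 2.
New components: {0,2,3,4,5} {1}
Are 1 and 2 in the same component? no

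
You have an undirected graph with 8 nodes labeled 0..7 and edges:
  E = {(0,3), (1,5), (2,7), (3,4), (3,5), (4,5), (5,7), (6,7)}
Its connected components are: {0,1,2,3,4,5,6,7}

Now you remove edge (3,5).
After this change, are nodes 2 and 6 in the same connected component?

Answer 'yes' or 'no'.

Answer: yes

Derivation:
Initial components: {0,1,2,3,4,5,6,7}
Removing edge (3,5): not a bridge — component count unchanged at 1.
New components: {0,1,2,3,4,5,6,7}
Are 2 and 6 in the same component? yes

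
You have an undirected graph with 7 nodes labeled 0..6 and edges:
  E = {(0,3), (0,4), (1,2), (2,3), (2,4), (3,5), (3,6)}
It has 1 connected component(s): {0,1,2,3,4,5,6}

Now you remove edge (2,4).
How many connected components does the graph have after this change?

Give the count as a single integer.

Answer: 1

Derivation:
Initial component count: 1
Remove (2,4): not a bridge. Count unchanged: 1.
  After removal, components: {0,1,2,3,4,5,6}
New component count: 1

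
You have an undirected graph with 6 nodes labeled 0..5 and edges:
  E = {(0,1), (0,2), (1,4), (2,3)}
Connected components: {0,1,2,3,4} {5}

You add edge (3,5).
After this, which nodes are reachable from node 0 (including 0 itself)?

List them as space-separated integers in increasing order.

Before: nodes reachable from 0: {0,1,2,3,4}
Adding (3,5): merges 0's component with another. Reachability grows.
After: nodes reachable from 0: {0,1,2,3,4,5}

Answer: 0 1 2 3 4 5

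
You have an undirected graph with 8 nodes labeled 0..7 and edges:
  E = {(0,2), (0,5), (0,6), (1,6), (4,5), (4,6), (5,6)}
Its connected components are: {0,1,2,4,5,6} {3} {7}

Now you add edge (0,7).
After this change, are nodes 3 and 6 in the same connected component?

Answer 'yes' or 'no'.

Answer: no

Derivation:
Initial components: {0,1,2,4,5,6} {3} {7}
Adding edge (0,7): merges {0,1,2,4,5,6} and {7}.
New components: {0,1,2,4,5,6,7} {3}
Are 3 and 6 in the same component? no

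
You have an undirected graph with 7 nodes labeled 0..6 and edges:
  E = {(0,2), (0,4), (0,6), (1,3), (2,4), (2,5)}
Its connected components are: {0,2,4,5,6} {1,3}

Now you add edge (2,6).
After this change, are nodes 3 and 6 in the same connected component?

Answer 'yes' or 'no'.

Initial components: {0,2,4,5,6} {1,3}
Adding edge (2,6): both already in same component {0,2,4,5,6}. No change.
New components: {0,2,4,5,6} {1,3}
Are 3 and 6 in the same component? no

Answer: no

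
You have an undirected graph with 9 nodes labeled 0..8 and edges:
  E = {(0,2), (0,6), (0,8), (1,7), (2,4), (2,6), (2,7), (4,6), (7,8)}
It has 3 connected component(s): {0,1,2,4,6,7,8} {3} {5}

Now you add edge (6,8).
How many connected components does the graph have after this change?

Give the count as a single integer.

Answer: 3

Derivation:
Initial component count: 3
Add (6,8): endpoints already in same component. Count unchanged: 3.
New component count: 3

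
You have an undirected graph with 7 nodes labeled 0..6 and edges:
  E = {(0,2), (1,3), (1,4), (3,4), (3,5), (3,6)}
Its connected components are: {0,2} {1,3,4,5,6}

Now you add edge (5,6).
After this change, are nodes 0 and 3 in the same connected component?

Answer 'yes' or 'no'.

Answer: no

Derivation:
Initial components: {0,2} {1,3,4,5,6}
Adding edge (5,6): both already in same component {1,3,4,5,6}. No change.
New components: {0,2} {1,3,4,5,6}
Are 0 and 3 in the same component? no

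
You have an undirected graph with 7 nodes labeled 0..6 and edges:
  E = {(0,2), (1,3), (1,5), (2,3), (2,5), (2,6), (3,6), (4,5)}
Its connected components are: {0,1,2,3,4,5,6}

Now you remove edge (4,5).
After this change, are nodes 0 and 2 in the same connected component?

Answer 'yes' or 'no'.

Answer: yes

Derivation:
Initial components: {0,1,2,3,4,5,6}
Removing edge (4,5): it was a bridge — component count 1 -> 2.
New components: {0,1,2,3,5,6} {4}
Are 0 and 2 in the same component? yes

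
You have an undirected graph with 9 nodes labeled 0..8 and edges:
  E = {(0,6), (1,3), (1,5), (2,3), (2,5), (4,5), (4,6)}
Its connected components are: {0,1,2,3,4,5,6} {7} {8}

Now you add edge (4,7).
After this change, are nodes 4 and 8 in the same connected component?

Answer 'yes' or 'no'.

Answer: no

Derivation:
Initial components: {0,1,2,3,4,5,6} {7} {8}
Adding edge (4,7): merges {0,1,2,3,4,5,6} and {7}.
New components: {0,1,2,3,4,5,6,7} {8}
Are 4 and 8 in the same component? no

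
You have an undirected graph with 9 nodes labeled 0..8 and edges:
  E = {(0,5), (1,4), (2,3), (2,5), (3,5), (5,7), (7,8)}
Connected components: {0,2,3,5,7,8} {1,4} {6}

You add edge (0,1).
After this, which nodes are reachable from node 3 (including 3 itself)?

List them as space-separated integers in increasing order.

Before: nodes reachable from 3: {0,2,3,5,7,8}
Adding (0,1): merges 3's component with another. Reachability grows.
After: nodes reachable from 3: {0,1,2,3,4,5,7,8}

Answer: 0 1 2 3 4 5 7 8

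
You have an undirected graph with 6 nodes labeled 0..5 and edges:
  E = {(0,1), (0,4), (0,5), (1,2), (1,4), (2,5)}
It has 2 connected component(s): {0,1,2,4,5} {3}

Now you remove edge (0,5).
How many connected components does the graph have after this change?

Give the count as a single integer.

Initial component count: 2
Remove (0,5): not a bridge. Count unchanged: 2.
  After removal, components: {0,1,2,4,5} {3}
New component count: 2

Answer: 2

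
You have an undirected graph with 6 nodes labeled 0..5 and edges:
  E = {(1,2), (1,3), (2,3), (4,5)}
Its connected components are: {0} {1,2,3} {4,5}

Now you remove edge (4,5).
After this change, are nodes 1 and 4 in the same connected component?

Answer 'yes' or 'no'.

Answer: no

Derivation:
Initial components: {0} {1,2,3} {4,5}
Removing edge (4,5): it was a bridge — component count 3 -> 4.
New components: {0} {1,2,3} {4} {5}
Are 1 and 4 in the same component? no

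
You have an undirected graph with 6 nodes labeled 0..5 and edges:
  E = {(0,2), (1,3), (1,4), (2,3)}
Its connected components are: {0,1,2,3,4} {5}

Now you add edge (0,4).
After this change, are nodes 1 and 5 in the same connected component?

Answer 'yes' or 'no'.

Initial components: {0,1,2,3,4} {5}
Adding edge (0,4): both already in same component {0,1,2,3,4}. No change.
New components: {0,1,2,3,4} {5}
Are 1 and 5 in the same component? no

Answer: no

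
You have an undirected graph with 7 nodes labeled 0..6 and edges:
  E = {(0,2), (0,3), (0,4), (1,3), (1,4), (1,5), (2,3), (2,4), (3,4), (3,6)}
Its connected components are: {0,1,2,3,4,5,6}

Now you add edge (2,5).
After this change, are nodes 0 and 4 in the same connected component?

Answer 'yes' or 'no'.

Initial components: {0,1,2,3,4,5,6}
Adding edge (2,5): both already in same component {0,1,2,3,4,5,6}. No change.
New components: {0,1,2,3,4,5,6}
Are 0 and 4 in the same component? yes

Answer: yes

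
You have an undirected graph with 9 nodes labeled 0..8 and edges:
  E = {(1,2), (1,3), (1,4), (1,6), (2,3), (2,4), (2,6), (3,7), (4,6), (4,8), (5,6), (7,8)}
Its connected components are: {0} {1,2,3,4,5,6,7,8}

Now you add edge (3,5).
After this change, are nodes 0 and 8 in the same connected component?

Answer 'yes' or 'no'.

Initial components: {0} {1,2,3,4,5,6,7,8}
Adding edge (3,5): both already in same component {1,2,3,4,5,6,7,8}. No change.
New components: {0} {1,2,3,4,5,6,7,8}
Are 0 and 8 in the same component? no

Answer: no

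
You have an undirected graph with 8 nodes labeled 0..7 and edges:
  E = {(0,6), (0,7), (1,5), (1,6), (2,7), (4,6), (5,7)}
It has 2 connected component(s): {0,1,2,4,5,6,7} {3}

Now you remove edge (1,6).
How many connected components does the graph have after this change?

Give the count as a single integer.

Answer: 2

Derivation:
Initial component count: 2
Remove (1,6): not a bridge. Count unchanged: 2.
  After removal, components: {0,1,2,4,5,6,7} {3}
New component count: 2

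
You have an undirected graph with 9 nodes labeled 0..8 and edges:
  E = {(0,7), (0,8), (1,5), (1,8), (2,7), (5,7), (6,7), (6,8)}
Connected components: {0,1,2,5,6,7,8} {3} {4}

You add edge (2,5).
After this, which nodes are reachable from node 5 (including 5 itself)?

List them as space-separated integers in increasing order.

Before: nodes reachable from 5: {0,1,2,5,6,7,8}
Adding (2,5): both endpoints already in same component. Reachability from 5 unchanged.
After: nodes reachable from 5: {0,1,2,5,6,7,8}

Answer: 0 1 2 5 6 7 8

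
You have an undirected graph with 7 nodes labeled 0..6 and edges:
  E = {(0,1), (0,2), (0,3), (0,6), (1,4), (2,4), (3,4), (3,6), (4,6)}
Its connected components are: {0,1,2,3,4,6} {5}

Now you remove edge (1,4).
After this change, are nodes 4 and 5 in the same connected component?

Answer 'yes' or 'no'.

Answer: no

Derivation:
Initial components: {0,1,2,3,4,6} {5}
Removing edge (1,4): not a bridge — component count unchanged at 2.
New components: {0,1,2,3,4,6} {5}
Are 4 and 5 in the same component? no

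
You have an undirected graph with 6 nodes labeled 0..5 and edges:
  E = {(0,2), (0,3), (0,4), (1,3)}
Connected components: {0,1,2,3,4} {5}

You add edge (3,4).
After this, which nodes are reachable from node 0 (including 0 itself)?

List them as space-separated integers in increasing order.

Answer: 0 1 2 3 4

Derivation:
Before: nodes reachable from 0: {0,1,2,3,4}
Adding (3,4): both endpoints already in same component. Reachability from 0 unchanged.
After: nodes reachable from 0: {0,1,2,3,4}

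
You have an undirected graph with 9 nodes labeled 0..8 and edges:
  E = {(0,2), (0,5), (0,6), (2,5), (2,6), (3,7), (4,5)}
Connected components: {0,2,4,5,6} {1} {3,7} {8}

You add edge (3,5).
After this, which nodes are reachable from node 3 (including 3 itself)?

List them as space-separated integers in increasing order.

Answer: 0 2 3 4 5 6 7

Derivation:
Before: nodes reachable from 3: {3,7}
Adding (3,5): merges 3's component with another. Reachability grows.
After: nodes reachable from 3: {0,2,3,4,5,6,7}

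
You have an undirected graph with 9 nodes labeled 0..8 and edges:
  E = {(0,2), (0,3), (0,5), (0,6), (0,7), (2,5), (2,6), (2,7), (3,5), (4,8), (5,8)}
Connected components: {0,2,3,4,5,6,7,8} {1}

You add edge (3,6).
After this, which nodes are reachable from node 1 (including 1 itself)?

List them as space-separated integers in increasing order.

Answer: 1

Derivation:
Before: nodes reachable from 1: {1}
Adding (3,6): both endpoints already in same component. Reachability from 1 unchanged.
After: nodes reachable from 1: {1}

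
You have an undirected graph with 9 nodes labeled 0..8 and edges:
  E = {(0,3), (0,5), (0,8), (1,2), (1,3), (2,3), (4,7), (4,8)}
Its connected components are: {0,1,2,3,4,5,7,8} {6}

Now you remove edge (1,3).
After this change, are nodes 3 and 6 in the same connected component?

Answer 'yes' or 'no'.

Initial components: {0,1,2,3,4,5,7,8} {6}
Removing edge (1,3): not a bridge — component count unchanged at 2.
New components: {0,1,2,3,4,5,7,8} {6}
Are 3 and 6 in the same component? no

Answer: no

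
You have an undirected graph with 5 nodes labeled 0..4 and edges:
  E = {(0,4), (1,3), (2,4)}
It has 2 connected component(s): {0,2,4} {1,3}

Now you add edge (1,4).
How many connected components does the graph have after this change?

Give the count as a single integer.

Initial component count: 2
Add (1,4): merges two components. Count decreases: 2 -> 1.
New component count: 1

Answer: 1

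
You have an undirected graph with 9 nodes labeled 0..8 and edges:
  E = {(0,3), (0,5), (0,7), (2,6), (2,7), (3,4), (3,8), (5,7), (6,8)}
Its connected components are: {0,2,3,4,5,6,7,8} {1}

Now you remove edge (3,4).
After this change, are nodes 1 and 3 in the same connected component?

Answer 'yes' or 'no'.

Answer: no

Derivation:
Initial components: {0,2,3,4,5,6,7,8} {1}
Removing edge (3,4): it was a bridge — component count 2 -> 3.
New components: {0,2,3,5,6,7,8} {1} {4}
Are 1 and 3 in the same component? no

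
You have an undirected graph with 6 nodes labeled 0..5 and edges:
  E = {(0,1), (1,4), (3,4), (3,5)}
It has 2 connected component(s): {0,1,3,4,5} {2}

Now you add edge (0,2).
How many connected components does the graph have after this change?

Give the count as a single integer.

Answer: 1

Derivation:
Initial component count: 2
Add (0,2): merges two components. Count decreases: 2 -> 1.
New component count: 1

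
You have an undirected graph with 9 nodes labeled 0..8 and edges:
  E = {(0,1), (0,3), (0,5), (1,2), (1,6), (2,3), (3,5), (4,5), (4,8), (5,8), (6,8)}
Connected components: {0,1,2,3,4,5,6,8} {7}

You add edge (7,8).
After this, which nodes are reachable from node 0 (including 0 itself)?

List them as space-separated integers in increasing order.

Before: nodes reachable from 0: {0,1,2,3,4,5,6,8}
Adding (7,8): merges 0's component with another. Reachability grows.
After: nodes reachable from 0: {0,1,2,3,4,5,6,7,8}

Answer: 0 1 2 3 4 5 6 7 8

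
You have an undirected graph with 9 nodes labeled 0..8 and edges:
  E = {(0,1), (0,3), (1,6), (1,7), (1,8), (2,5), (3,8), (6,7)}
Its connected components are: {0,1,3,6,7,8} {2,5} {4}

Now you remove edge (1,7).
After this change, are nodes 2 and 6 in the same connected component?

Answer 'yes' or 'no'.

Answer: no

Derivation:
Initial components: {0,1,3,6,7,8} {2,5} {4}
Removing edge (1,7): not a bridge — component count unchanged at 3.
New components: {0,1,3,6,7,8} {2,5} {4}
Are 2 and 6 in the same component? no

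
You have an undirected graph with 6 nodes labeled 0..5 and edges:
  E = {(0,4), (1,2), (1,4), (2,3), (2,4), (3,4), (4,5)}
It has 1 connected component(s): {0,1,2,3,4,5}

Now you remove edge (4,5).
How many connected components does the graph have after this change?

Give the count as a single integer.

Answer: 2

Derivation:
Initial component count: 1
Remove (4,5): it was a bridge. Count increases: 1 -> 2.
  After removal, components: {0,1,2,3,4} {5}
New component count: 2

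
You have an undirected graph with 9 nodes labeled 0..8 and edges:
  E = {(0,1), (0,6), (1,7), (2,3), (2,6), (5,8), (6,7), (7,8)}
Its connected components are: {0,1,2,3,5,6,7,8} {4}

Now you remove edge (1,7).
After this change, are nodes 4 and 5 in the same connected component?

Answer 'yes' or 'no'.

Answer: no

Derivation:
Initial components: {0,1,2,3,5,6,7,8} {4}
Removing edge (1,7): not a bridge — component count unchanged at 2.
New components: {0,1,2,3,5,6,7,8} {4}
Are 4 and 5 in the same component? no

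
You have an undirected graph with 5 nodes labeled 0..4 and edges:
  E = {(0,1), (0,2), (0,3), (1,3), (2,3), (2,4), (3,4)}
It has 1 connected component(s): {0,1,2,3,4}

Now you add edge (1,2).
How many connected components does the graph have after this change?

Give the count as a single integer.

Answer: 1

Derivation:
Initial component count: 1
Add (1,2): endpoints already in same component. Count unchanged: 1.
New component count: 1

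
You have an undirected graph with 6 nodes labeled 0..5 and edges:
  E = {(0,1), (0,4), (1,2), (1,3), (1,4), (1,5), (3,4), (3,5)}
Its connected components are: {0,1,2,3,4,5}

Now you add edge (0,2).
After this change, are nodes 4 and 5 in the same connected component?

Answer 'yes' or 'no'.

Answer: yes

Derivation:
Initial components: {0,1,2,3,4,5}
Adding edge (0,2): both already in same component {0,1,2,3,4,5}. No change.
New components: {0,1,2,3,4,5}
Are 4 and 5 in the same component? yes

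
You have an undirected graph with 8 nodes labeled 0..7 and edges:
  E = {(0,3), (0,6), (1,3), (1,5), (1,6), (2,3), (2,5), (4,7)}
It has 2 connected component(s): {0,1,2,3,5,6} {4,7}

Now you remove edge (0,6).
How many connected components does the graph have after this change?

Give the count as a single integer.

Initial component count: 2
Remove (0,6): not a bridge. Count unchanged: 2.
  After removal, components: {0,1,2,3,5,6} {4,7}
New component count: 2

Answer: 2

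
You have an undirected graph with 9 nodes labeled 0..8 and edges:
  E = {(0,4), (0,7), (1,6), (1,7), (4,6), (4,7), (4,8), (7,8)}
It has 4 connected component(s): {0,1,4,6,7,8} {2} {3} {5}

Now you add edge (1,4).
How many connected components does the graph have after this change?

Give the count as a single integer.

Initial component count: 4
Add (1,4): endpoints already in same component. Count unchanged: 4.
New component count: 4

Answer: 4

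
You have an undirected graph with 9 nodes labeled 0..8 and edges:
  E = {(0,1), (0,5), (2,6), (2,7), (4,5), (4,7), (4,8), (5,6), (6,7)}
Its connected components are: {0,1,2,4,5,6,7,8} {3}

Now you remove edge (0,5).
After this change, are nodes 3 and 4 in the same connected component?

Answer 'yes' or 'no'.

Answer: no

Derivation:
Initial components: {0,1,2,4,5,6,7,8} {3}
Removing edge (0,5): it was a bridge — component count 2 -> 3.
New components: {0,1} {2,4,5,6,7,8} {3}
Are 3 and 4 in the same component? no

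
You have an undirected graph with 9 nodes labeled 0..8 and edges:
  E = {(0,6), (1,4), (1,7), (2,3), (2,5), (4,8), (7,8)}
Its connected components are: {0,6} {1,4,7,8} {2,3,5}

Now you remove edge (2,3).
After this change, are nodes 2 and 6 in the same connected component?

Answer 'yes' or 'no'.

Initial components: {0,6} {1,4,7,8} {2,3,5}
Removing edge (2,3): it was a bridge — component count 3 -> 4.
New components: {0,6} {1,4,7,8} {2,5} {3}
Are 2 and 6 in the same component? no

Answer: no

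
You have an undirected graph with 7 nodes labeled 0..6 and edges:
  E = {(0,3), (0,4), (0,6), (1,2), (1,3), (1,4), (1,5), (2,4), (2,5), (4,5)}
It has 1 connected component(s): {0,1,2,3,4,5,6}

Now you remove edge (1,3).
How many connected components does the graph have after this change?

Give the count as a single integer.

Answer: 1

Derivation:
Initial component count: 1
Remove (1,3): not a bridge. Count unchanged: 1.
  After removal, components: {0,1,2,3,4,5,6}
New component count: 1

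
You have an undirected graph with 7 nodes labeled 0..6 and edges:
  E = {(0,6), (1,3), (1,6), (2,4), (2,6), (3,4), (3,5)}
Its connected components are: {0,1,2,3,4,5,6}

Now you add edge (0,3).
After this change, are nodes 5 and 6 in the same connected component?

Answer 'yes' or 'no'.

Answer: yes

Derivation:
Initial components: {0,1,2,3,4,5,6}
Adding edge (0,3): both already in same component {0,1,2,3,4,5,6}. No change.
New components: {0,1,2,3,4,5,6}
Are 5 and 6 in the same component? yes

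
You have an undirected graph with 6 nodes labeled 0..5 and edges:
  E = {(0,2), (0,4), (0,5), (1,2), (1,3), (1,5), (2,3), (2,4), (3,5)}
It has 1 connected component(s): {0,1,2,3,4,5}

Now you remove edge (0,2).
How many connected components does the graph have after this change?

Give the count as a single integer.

Answer: 1

Derivation:
Initial component count: 1
Remove (0,2): not a bridge. Count unchanged: 1.
  After removal, components: {0,1,2,3,4,5}
New component count: 1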